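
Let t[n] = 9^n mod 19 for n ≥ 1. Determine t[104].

16

t[1] = 9,  t[2] = 5,  t[3] = 7,  t[4] = 6,  t[5] = 16,  t[6] = 11,  t[7] = 4,  t[8] = 17,  t[9] = 1,  t[10] = 9.
The sequence repeats with period 9.
(104 - 1) mod 9 = 4, so t[104] = t[5] = 16.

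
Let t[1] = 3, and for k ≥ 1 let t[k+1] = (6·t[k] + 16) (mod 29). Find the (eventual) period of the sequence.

14

Listing terms: t[1] = 3,  t[2] = 5,  t[3] = 17,  t[4] = 2,  t[5] = 28,  t[6] = 10,  t[7] = 18,  t[8] = 8,  t[9] = 6,  t[10] = 23,  t[11] = 9,  t[12] = 12,  t[13] = 1,  t[14] = 22,  t[15] = 3.
The sequence repeats with period 14.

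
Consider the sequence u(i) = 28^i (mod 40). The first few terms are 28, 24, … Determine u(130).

u(1) = 28,  u(2) = 24,  u(3) = 32,  u(4) = 16,  u(5) = 8,  u(6) = 24.
Since u(6) = u(2) = 24, the sequence is eventually periodic: after a pre-period of length 1 it cycles with period 4.
For i ≥ 2, u(i) depends only on (i - 2) mod 4. (130 - 2) mod 4 = 0, so u(130) = u(2) = 24.

24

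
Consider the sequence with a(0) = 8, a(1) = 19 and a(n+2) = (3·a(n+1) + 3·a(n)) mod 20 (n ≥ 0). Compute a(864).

Computing terms: a(0) = 8,  a(1) = 19,  a(2) = 1,  a(3) = 0,  a(4) = 3,  a(5) = 9,  a(6) = 16,  a(7) = 15,  a(8) = 13,  a(9) = 4,  a(10) = 11,  a(11) = 5,  a(12) = 8,  a(13) = 19.
Since (a(12), a(13)) = (a(0), a(1)) = (8, 19) (two consecutive terms determine the rest), the sequence is periodic with period 12.
So a(864) = a(0 + ((864-0) mod 12)) = a(0) = 8.

8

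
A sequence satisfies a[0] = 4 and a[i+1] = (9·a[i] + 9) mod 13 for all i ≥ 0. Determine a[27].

4

We have a[0] = 4,  a[1] = 6,  a[2] = 11,  a[3] = 4.
Since a[3] = a[0] = 4, the sequence is periodic with period 3.
(27 - 0) mod 3 = 0, so a[27] = a[0] = 4.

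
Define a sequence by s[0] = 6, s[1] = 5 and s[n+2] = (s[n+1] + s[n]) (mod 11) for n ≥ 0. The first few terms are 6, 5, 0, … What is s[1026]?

We have s[0] = 6,  s[1] = 5,  s[2] = 0,  s[3] = 5,  s[4] = 5,  s[5] = 10,  s[6] = 4,  s[7] = 3,  s[8] = 7,  s[9] = 10,  s[10] = 6,  s[11] = 5.
Since (s[10], s[11]) = (s[0], s[1]) = (6, 5) (two consecutive terms determine the rest), the sequence is periodic with period 10.
(1026 - 0) mod 10 = 6, so s[1026] = s[6] = 4.

4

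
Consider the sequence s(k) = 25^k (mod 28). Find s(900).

We have s(0) = 1; s(1) = 25; s(2) = 9; s(3) = 1.
The sequence repeats with period 3.
So s(900) = s(0 + ((900-0) mod 3)) = s(0) = 1.

1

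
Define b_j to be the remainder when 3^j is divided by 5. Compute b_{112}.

Listing terms: b_1 = 3; b_2 = 4; b_3 = 2; b_4 = 1; b_5 = 3.
Since b_5 = b_1 = 3, the sequence is periodic with period 4.
(112 - 1) mod 4 = 3, so b_{112} = b_4 = 1.

1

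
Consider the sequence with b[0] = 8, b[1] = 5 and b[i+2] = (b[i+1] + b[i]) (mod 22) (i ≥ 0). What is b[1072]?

Listing terms: b[0] = 8, b[1] = 5, b[2] = 13, b[3] = 18, b[4] = 9, b[5] = 5, b[6] = 14, b[7] = 19, b[8] = 11, b[9] = 8, b[10] = 19, b[11] = 5, b[12] = 2, b[13] = 7, b[14] = 9, b[15] = 16, b[16] = 3, b[17] = 19, b[18] = 0, b[19] = 19, b[20] = 19, b[21] = 16, b[22] = 13, b[23] = 7, b[24] = 20, b[25] = 5, b[26] = 3, b[27] = 8, b[28] = 11, b[29] = 19, b[30] = 8, b[31] = 5.
Since (b[30], b[31]) = (b[0], b[1]) = (8, 5) (two consecutive terms determine the rest), the sequence is periodic with period 30.
(1072 - 0) mod 30 = 22, so b[1072] = b[22] = 13.

13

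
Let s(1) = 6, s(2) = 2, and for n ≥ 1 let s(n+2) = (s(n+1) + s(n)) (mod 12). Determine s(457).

Computing terms: s(1) = 6; s(2) = 2; s(3) = 8; s(4) = 10; s(5) = 6; s(6) = 4; s(7) = 10; s(8) = 2; s(9) = 0; s(10) = 2; s(11) = 2; s(12) = 4; s(13) = 6; s(14) = 10; s(15) = 4; s(16) = 2; s(17) = 6; s(18) = 8; s(19) = 2; s(20) = 10; s(21) = 0; s(22) = 10; s(23) = 10; s(24) = 8; s(25) = 6; s(26) = 2.
The sequence repeats with period 24.
So s(457) = s(1 + ((457-1) mod 24)) = s(1) = 6.

6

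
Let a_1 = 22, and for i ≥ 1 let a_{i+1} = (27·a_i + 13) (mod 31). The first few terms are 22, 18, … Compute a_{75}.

Listing terms: a_1 = 22, a_2 = 18, a_3 = 3, a_4 = 1, a_5 = 9, a_6 = 8, a_7 = 12, a_8 = 27, a_9 = 29, a_{10} = 21, a_{11} = 22.
Since a_{11} = a_1 = 22, the sequence is periodic with period 10.
So a_{75} = a_{1 + ((75-1) mod 10)} = a_5 = 9.

9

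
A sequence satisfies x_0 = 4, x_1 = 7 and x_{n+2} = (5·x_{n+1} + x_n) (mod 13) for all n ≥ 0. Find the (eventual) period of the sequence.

x_0 = 4; x_1 = 7; x_2 = 0; x_3 = 7; x_4 = 9; x_5 = 0; x_6 = 9; x_7 = 6; x_8 = 0; x_9 = 6; x_{10} = 4; x_{11} = 0; x_{12} = 4; x_{13} = 7.
Since (x_{12}, x_{13}) = (x_0, x_1) = (4, 7) (two consecutive terms determine the rest), the sequence is periodic with period 12.

12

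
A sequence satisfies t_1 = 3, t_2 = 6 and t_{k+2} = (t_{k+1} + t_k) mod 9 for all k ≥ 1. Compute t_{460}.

Listing terms: t_1 = 3,  t_2 = 6,  t_3 = 0,  t_4 = 6,  t_5 = 6,  t_6 = 3,  t_7 = 0,  t_8 = 3,  t_9 = 3,  t_{10} = 6.
Since (t_9, t_{10}) = (t_1, t_2) = (3, 6) (two consecutive terms determine the rest), the sequence is periodic with period 8.
(460 - 1) mod 8 = 3, so t_{460} = t_4 = 6.

6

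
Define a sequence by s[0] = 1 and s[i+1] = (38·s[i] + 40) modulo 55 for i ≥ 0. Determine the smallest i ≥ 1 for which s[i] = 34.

2

Computing terms: s[0] = 1,  s[1] = 23,  s[2] = 34,  s[3] = 12,  s[4] = 1.
Since s[4] = s[0] = 1, the sequence is periodic with period 4.
The value 34 first appears (with i ≥ 1) at s[2].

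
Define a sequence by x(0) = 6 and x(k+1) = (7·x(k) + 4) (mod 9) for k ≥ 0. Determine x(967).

Computing terms: x(0) = 6, x(1) = 1, x(2) = 2, x(3) = 0, x(4) = 4, x(5) = 5, x(6) = 3, x(7) = 7, x(8) = 8, x(9) = 6.
The sequence repeats with period 9.
So x(967) = x(0 + ((967-0) mod 9)) = x(4) = 4.

4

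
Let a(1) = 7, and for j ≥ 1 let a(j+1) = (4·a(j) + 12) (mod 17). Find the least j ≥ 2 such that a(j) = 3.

4

Listing terms: a(1) = 7; a(2) = 6; a(3) = 2; a(4) = 3; a(5) = 7.
Since a(5) = a(1) = 7, the sequence is periodic with period 4.
The value 3 first appears (with j ≥ 2) at a(4).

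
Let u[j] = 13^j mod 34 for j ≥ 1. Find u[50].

33

Listing terms: u[1] = 13,  u[2] = 33,  u[3] = 21,  u[4] = 1,  u[5] = 13.
The sequence repeats with period 4.
(50 - 1) mod 4 = 1, so u[50] = u[2] = 33.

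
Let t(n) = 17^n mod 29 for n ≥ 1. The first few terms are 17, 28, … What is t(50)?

28

Listing terms: t(1) = 17; t(2) = 28; t(3) = 12; t(4) = 1; t(5) = 17.
The sequence repeats with period 4.
So t(50) = t(1 + ((50-1) mod 4)) = t(2) = 28.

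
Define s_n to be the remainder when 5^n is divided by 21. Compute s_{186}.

Computing terms: s_1 = 5, s_2 = 4, s_3 = 20, s_4 = 16, s_5 = 17, s_6 = 1, s_7 = 5.
The sequence repeats with period 6.
So s_{186} = s_{1 + ((186-1) mod 6)} = s_6 = 1.

1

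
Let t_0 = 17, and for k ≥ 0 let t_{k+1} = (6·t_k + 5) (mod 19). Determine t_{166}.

14

We have t_0 = 17, t_1 = 12, t_2 = 1, t_3 = 11, t_4 = 14, t_5 = 13, t_6 = 7, t_7 = 9, t_8 = 2, t_9 = 17.
Since t_9 = t_0 = 17, the sequence is periodic with period 9.
So t_{166} = t_{0 + ((166-0) mod 9)} = t_4 = 14.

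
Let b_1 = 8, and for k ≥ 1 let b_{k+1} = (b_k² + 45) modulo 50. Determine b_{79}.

26

Computing terms: b_1 = 8,  b_2 = 9,  b_3 = 26,  b_4 = 21,  b_5 = 36,  b_6 = 41,  b_7 = 26.
Since b_7 = b_3 = 26, the sequence is eventually periodic: after a pre-period of length 2 it cycles with period 4.
For k ≥ 3, b_k depends only on (k - 3) mod 4. (79 - 3) mod 4 = 0, so b_{79} = b_3 = 26.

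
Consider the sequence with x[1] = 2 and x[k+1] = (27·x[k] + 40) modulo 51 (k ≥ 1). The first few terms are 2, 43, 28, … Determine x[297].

Listing terms: x[1] = 2, x[2] = 43, x[3] = 28, x[4] = 31, x[5] = 10, x[6] = 4, x[7] = 46, x[8] = 7, x[9] = 25, x[10] = 1, x[11] = 16, x[12] = 13, x[13] = 34, x[14] = 40, x[15] = 49, x[16] = 37, x[17] = 19, x[18] = 43.
Since x[18] = x[2] = 43, the sequence is eventually periodic: after a pre-period of length 1 it cycles with period 16.
For k ≥ 2, x[k] depends only on (k - 2) mod 16. (297 - 2) mod 16 = 7, so x[297] = x[9] = 25.

25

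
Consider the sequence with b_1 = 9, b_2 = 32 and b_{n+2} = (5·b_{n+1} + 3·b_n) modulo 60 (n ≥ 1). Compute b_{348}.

41

Computing terms: b_1 = 9,  b_2 = 32,  b_3 = 7,  b_4 = 11,  b_5 = 16,  b_6 = 53,  b_7 = 13,  b_8 = 44,  b_9 = 19,  b_{10} = 47,  b_{11} = 52,  b_{12} = 41,  b_{13} = 1,  b_{14} = 8,  b_{15} = 43,  b_{16} = 59,  b_{17} = 4,  b_{18} = 17,  b_{19} = 37,  b_{20} = 56,  b_{21} = 31,  b_{22} = 23,  b_{23} = 28,  b_{24} = 29,  b_{25} = 49,  b_{26} = 32,  b_{27} = 7.
Since (b_{26}, b_{27}) = (b_2, b_3) = (32, 7) (two consecutive terms determine the rest), the sequence is eventually periodic: after a pre-period of length 1 it cycles with period 24.
For n ≥ 2, b_n depends only on (n - 2) mod 24. (348 - 2) mod 24 = 10, so b_{348} = b_{12} = 41.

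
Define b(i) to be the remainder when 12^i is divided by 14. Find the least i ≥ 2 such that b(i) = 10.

b(1) = 12,  b(2) = 4,  b(3) = 6,  b(4) = 2,  b(5) = 10,  b(6) = 8,  b(7) = 12.
Since b(7) = b(1) = 12, the sequence is periodic with period 6.
The value 10 first appears (with i ≥ 2) at b(5).

5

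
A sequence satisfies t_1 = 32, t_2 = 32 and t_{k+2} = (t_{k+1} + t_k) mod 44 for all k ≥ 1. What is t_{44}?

8

Computing terms: t_1 = 32, t_2 = 32, t_3 = 20, t_4 = 8, t_5 = 28, t_6 = 36, t_7 = 20, t_8 = 12, t_9 = 32, t_{10} = 0, t_{11} = 32, t_{12} = 32.
The sequence repeats with period 10.
(44 - 1) mod 10 = 3, so t_{44} = t_4 = 8.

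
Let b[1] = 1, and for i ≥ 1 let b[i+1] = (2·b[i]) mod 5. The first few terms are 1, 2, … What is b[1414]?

Listing terms: b[1] = 1,  b[2] = 2,  b[3] = 4,  b[4] = 3,  b[5] = 1.
Since b[5] = b[1] = 1, the sequence is periodic with period 4.
So b[1414] = b[1 + ((1414-1) mod 4)] = b[2] = 2.

2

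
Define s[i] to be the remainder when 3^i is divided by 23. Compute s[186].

Computing terms: s[1] = 3,  s[2] = 9,  s[3] = 4,  s[4] = 12,  s[5] = 13,  s[6] = 16,  s[7] = 2,  s[8] = 6,  s[9] = 18,  s[10] = 8,  s[11] = 1,  s[12] = 3.
Since s[12] = s[1] = 3, the sequence is periodic with period 11.
So s[186] = s[1 + ((186-1) mod 11)] = s[10] = 8.

8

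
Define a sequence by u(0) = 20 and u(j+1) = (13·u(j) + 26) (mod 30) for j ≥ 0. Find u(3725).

6

We have u(0) = 20,  u(1) = 16,  u(2) = 24,  u(3) = 8,  u(4) = 10,  u(5) = 6,  u(6) = 14,  u(7) = 28,  u(8) = 0,  u(9) = 26,  u(10) = 4,  u(11) = 18,  u(12) = 20.
Since u(12) = u(0) = 20, the sequence is periodic with period 12.
So u(3725) = u(0 + ((3725-0) mod 12)) = u(5) = 6.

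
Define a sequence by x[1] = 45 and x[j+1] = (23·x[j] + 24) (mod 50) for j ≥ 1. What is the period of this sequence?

We have x[1] = 45, x[2] = 9, x[3] = 31, x[4] = 37, x[5] = 25, x[6] = 49, x[7] = 1, x[8] = 47, x[9] = 5, x[10] = 39, x[11] = 21, x[12] = 7, x[13] = 35, x[14] = 29, x[15] = 41, x[16] = 17, x[17] = 15, x[18] = 19, x[19] = 11, x[20] = 27, x[21] = 45.
The sequence repeats with period 20.

20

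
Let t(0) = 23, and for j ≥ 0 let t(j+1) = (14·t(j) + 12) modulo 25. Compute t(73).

Listing terms: t(0) = 23; t(1) = 9; t(2) = 13; t(3) = 19; t(4) = 3; t(5) = 4; t(6) = 18; t(7) = 14; t(8) = 8; t(9) = 24; t(10) = 23.
The sequence repeats with period 10.
So t(73) = t(0 + ((73-0) mod 10)) = t(3) = 19.

19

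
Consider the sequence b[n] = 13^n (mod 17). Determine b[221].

Computing terms: b[1] = 13; b[2] = 16; b[3] = 4; b[4] = 1; b[5] = 13.
The sequence repeats with period 4.
(221 - 1) mod 4 = 0, so b[221] = b[1] = 13.

13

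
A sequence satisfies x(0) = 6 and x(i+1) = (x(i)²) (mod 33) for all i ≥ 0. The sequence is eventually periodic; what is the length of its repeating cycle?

x(0) = 6; x(1) = 3; x(2) = 9; x(3) = 15; x(4) = 27; x(5) = 3.
Since x(5) = x(1) = 3, the sequence is eventually periodic: after a pre-period of length 1 it cycles with period 4.

4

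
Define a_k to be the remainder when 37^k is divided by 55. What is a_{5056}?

a_0 = 1; a_1 = 37; a_2 = 49; a_3 = 53; a_4 = 36; a_5 = 12; a_6 = 4; a_7 = 38; a_8 = 31; a_9 = 47; a_{10} = 34; a_{11} = 48; a_{12} = 16; a_{13} = 42; a_{14} = 14; a_{15} = 23; a_{16} = 26; a_{17} = 27; a_{18} = 9; a_{19} = 3; a_{20} = 1.
The sequence repeats with period 20.
So a_{5056} = a_{0 + ((5056-0) mod 20)} = a_{16} = 26.

26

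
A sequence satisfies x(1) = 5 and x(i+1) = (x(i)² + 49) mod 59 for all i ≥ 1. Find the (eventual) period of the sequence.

x(1) = 5,  x(2) = 15,  x(3) = 38,  x(4) = 18,  x(5) = 19,  x(6) = 56,  x(7) = 58,  x(8) = 50,  x(9) = 12,  x(10) = 16,  x(11) = 10,  x(12) = 31,  x(13) = 7,  x(14) = 39,  x(15) = 36,  x(16) = 47,  x(17) = 16.
Since x(17) = x(10) = 16, the sequence is eventually periodic: after a pre-period of length 9 it cycles with period 7.

7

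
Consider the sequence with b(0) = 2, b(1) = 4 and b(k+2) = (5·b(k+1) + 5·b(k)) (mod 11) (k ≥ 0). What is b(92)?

b(0) = 2,  b(1) = 4,  b(2) = 8,  b(3) = 5,  b(4) = 10,  b(5) = 9,  b(6) = 7,  b(7) = 3,  b(8) = 6,  b(9) = 1,  b(10) = 2,  b(11) = 4.
The sequence repeats with period 10.
(92 - 0) mod 10 = 2, so b(92) = b(2) = 8.

8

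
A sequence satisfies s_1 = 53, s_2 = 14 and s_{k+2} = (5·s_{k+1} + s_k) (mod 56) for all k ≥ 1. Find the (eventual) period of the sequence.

12

Listing terms: s_1 = 53, s_2 = 14, s_3 = 11, s_4 = 13, s_5 = 20, s_6 = 1, s_7 = 25, s_8 = 14, s_9 = 39, s_{10} = 41, s_{11} = 20, s_{12} = 29, s_{13} = 53, s_{14} = 14.
Since (s_{13}, s_{14}) = (s_1, s_2) = (53, 14) (two consecutive terms determine the rest), the sequence is periodic with period 12.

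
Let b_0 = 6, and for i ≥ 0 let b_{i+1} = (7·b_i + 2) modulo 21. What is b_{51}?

We have b_0 = 6, b_1 = 2, b_2 = 16, b_3 = 9, b_4 = 2.
Since b_4 = b_1 = 2, the sequence is eventually periodic: after a pre-period of length 1 it cycles with period 3.
For i ≥ 1, b_i depends only on (i - 1) mod 3. (51 - 1) mod 3 = 2, so b_{51} = b_3 = 9.

9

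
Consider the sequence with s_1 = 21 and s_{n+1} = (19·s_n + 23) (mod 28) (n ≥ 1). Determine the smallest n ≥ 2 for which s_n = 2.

2

We have s_1 = 21; s_2 = 2; s_3 = 5; s_4 = 6; s_5 = 25; s_6 = 22; s_7 = 21.
The sequence repeats with period 6.
The value 2 first appears (with n ≥ 2) at s_2.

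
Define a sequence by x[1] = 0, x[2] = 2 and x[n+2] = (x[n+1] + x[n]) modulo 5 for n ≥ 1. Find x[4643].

2

Listing terms: x[1] = 0; x[2] = 2; x[3] = 2; x[4] = 4; x[5] = 1; x[6] = 0; x[7] = 1; x[8] = 1; x[9] = 2; x[10] = 3; x[11] = 0; x[12] = 3; x[13] = 3; x[14] = 1; x[15] = 4; x[16] = 0; x[17] = 4; x[18] = 4; x[19] = 3; x[20] = 2; x[21] = 0; x[22] = 2.
The sequence repeats with period 20.
So x[4643] = x[1 + ((4643-1) mod 20)] = x[3] = 2.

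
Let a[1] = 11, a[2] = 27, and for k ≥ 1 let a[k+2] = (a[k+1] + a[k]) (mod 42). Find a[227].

a[1] = 11,  a[2] = 27,  a[3] = 38,  a[4] = 23,  a[5] = 19,  a[6] = 0,  a[7] = 19,  a[8] = 19,  a[9] = 38,  a[10] = 15,  a[11] = 11,  a[12] = 26,  a[13] = 37,  a[14] = 21,  a[15] = 16,  a[16] = 37,  a[17] = 11,  a[18] = 6,  a[19] = 17,  a[20] = 23,  a[21] = 40,  a[22] = 21,  a[23] = 19,  a[24] = 40,  a[25] = 17,  a[26] = 15,  a[27] = 32,  a[28] = 5,  a[29] = 37,  a[30] = 0,  a[31] = 37,  a[32] = 37,  a[33] = 32,  a[34] = 27,  a[35] = 17,  a[36] = 2,  a[37] = 19,  a[38] = 21,  a[39] = 40,  a[40] = 19,  a[41] = 17,  a[42] = 36,  a[43] = 11,  a[44] = 5,  a[45] = 16,  a[46] = 21,  a[47] = 37,  a[48] = 16,  a[49] = 11,  a[50] = 27.
The sequence repeats with period 48.
(227 - 1) mod 48 = 34, so a[227] = a[35] = 17.

17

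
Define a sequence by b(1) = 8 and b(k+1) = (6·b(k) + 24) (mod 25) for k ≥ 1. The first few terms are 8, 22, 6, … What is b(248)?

11

We have b(1) = 8, b(2) = 22, b(3) = 6, b(4) = 10, b(5) = 9, b(6) = 3, b(7) = 17, b(8) = 1, b(9) = 5, b(10) = 4, b(11) = 23, b(12) = 12, b(13) = 21, b(14) = 0, b(15) = 24, b(16) = 18, b(17) = 7, b(18) = 16, b(19) = 20, b(20) = 19, b(21) = 13, b(22) = 2, b(23) = 11, b(24) = 15, b(25) = 14, b(26) = 8.
The sequence repeats with period 25.
(248 - 1) mod 25 = 22, so b(248) = b(23) = 11.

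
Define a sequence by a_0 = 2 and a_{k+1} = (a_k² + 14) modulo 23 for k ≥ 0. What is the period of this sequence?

3

Computing terms: a_0 = 2; a_1 = 18; a_2 = 16; a_3 = 17; a_4 = 4; a_5 = 7; a_6 = 17.
Since a_6 = a_3 = 17, the sequence is eventually periodic: after a pre-period of length 3 it cycles with period 3.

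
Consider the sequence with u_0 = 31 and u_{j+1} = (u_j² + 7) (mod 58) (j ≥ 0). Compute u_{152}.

29

Computing terms: u_0 = 31; u_1 = 40; u_2 = 41; u_3 = 6; u_4 = 43; u_5 = 0; u_6 = 7; u_7 = 56; u_8 = 11; u_9 = 12; u_{10} = 35; u_{11} = 14; u_{12} = 29; u_{13} = 36; u_{14} = 27; u_{15} = 40.
Since u_{15} = u_1 = 40, the sequence is eventually periodic: after a pre-period of length 1 it cycles with period 14.
For j ≥ 1, u_j depends only on (j - 1) mod 14. (152 - 1) mod 14 = 11, so u_{152} = u_{12} = 29.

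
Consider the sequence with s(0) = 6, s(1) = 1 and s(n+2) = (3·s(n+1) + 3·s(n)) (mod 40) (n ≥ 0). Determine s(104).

Listing terms: s(0) = 6, s(1) = 1, s(2) = 21, s(3) = 26, s(4) = 21, s(5) = 21, s(6) = 6, s(7) = 1.
Since (s(6), s(7)) = (s(0), s(1)) = (6, 1) (two consecutive terms determine the rest), the sequence is periodic with period 6.
So s(104) = s(0 + ((104-0) mod 6)) = s(2) = 21.

21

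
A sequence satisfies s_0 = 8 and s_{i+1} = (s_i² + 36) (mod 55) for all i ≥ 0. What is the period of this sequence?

Listing terms: s_0 = 8, s_1 = 45, s_2 = 26, s_3 = 52, s_4 = 45.
Since s_4 = s_1 = 45, the sequence is eventually periodic: after a pre-period of length 1 it cycles with period 3.

3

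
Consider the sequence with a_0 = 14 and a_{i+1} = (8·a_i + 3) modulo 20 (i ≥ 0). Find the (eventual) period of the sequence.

Computing terms: a_0 = 14, a_1 = 15, a_2 = 3, a_3 = 7, a_4 = 19, a_5 = 15.
Since a_5 = a_1 = 15, the sequence is eventually periodic: after a pre-period of length 1 it cycles with period 4.

4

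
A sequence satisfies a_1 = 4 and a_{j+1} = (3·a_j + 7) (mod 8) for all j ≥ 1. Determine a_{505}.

4

Listing terms: a_1 = 4,  a_2 = 3,  a_3 = 0,  a_4 = 7,  a_5 = 4.
The sequence repeats with period 4.
So a_{505} = a_{1 + ((505-1) mod 4)} = a_1 = 4.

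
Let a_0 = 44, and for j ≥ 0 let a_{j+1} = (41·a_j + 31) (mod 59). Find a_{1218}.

44

Listing terms: a_0 = 44, a_1 = 6, a_2 = 41, a_3 = 1, a_4 = 13, a_5 = 33, a_6 = 27, a_7 = 17, a_8 = 20, a_9 = 25, a_{10} = 53, a_{11} = 21, a_{12} = 7, a_{13} = 23, a_{14} = 30, a_{15} = 22, a_{16} = 48, a_{17} = 52, a_{18} = 39, a_{19} = 37, a_{20} = 14, a_{21} = 15, a_{22} = 56, a_{23} = 26, a_{24} = 35, a_{25} = 50, a_{26} = 16, a_{27} = 38, a_{28} = 55, a_{29} = 44.
The sequence repeats with period 29.
(1218 - 0) mod 29 = 0, so a_{1218} = a_0 = 44.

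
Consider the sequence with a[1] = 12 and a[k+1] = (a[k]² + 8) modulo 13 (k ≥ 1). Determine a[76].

12

a[1] = 12; a[2] = 9; a[3] = 11; a[4] = 12.
Since a[4] = a[1] = 12, the sequence is periodic with period 3.
So a[76] = a[1 + ((76-1) mod 3)] = a[1] = 12.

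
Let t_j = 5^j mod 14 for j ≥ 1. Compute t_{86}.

11

Computing terms: t_1 = 5, t_2 = 11, t_3 = 13, t_4 = 9, t_5 = 3, t_6 = 1, t_7 = 5.
The sequence repeats with period 6.
So t_{86} = t_{1 + ((86-1) mod 6)} = t_2 = 11.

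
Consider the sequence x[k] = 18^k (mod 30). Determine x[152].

6

x[1] = 18,  x[2] = 24,  x[3] = 12,  x[4] = 6,  x[5] = 18.
Since x[5] = x[1] = 18, the sequence is periodic with period 4.
(152 - 1) mod 4 = 3, so x[152] = x[4] = 6.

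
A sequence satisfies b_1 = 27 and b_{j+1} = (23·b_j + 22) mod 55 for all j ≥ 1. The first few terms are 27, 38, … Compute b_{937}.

Listing terms: b_1 = 27; b_2 = 38; b_3 = 16; b_4 = 5; b_5 = 27.
Since b_5 = b_1 = 27, the sequence is periodic with period 4.
So b_{937} = b_{1 + ((937-1) mod 4)} = b_1 = 27.

27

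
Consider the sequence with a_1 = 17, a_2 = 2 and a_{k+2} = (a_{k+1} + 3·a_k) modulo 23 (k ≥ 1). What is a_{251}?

Computing terms: a_1 = 17; a_2 = 2; a_3 = 7; a_4 = 13; a_5 = 11; a_6 = 4; a_7 = 14; a_8 = 3; a_9 = 22; a_{10} = 8; a_{11} = 5; a_{12} = 6; a_{13} = 21; a_{14} = 16; a_{15} = 10; a_{16} = 12; a_{17} = 19; a_{18} = 9; a_{19} = 20; a_{20} = 1; a_{21} = 15; a_{22} = 18; a_{23} = 17; a_{24} = 2.
The sequence repeats with period 22.
(251 - 1) mod 22 = 8, so a_{251} = a_9 = 22.

22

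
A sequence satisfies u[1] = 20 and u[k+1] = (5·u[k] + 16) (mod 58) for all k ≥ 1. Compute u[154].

24

Computing terms: u[1] = 20,  u[2] = 0,  u[3] = 16,  u[4] = 38,  u[5] = 32,  u[6] = 2,  u[7] = 26,  u[8] = 30,  u[9] = 50,  u[10] = 34,  u[11] = 12,  u[12] = 18,  u[13] = 48,  u[14] = 24,  u[15] = 20.
Since u[15] = u[1] = 20, the sequence is periodic with period 14.
(154 - 1) mod 14 = 13, so u[154] = u[14] = 24.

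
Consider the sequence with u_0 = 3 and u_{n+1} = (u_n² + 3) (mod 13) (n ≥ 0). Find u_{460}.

3

Computing terms: u_0 = 3, u_1 = 12, u_2 = 4, u_3 = 6, u_4 = 0, u_5 = 3.
The sequence repeats with period 5.
So u_{460} = u_{0 + ((460-0) mod 5)} = u_0 = 3.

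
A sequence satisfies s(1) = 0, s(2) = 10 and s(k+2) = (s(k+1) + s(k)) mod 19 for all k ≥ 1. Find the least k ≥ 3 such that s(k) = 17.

10

We have s(1) = 0,  s(2) = 10,  s(3) = 10,  s(4) = 1,  s(5) = 11,  s(6) = 12,  s(7) = 4,  s(8) = 16,  s(9) = 1,  s(10) = 17,  s(11) = 18,  s(12) = 16,  s(13) = 15,  s(14) = 12,  s(15) = 8,  s(16) = 1,  s(17) = 9,  s(18) = 10,  s(19) = 0,  s(20) = 10.
The sequence repeats with period 18.
The value 17 first appears (with k ≥ 3) at s(10).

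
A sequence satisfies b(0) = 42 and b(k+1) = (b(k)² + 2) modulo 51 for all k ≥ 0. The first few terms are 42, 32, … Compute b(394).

45

We have b(0) = 42; b(1) = 32; b(2) = 6; b(3) = 38; b(4) = 18; b(5) = 20; b(6) = 45; b(7) = 38.
Since b(7) = b(3) = 38, the sequence is eventually periodic: after a pre-period of length 3 it cycles with period 4.
For k ≥ 3, b(k) depends only on (k - 3) mod 4. (394 - 3) mod 4 = 3, so b(394) = b(6) = 45.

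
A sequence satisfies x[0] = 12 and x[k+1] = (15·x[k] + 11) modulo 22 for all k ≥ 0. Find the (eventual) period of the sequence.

We have x[0] = 12; x[1] = 15; x[2] = 16; x[3] = 9; x[4] = 14; x[5] = 1; x[6] = 4; x[7] = 5; x[8] = 20; x[9] = 3; x[10] = 12.
The sequence repeats with period 10.

10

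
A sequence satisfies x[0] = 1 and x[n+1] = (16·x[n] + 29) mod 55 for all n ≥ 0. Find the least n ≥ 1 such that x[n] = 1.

5

x[0] = 1, x[1] = 45, x[2] = 34, x[3] = 23, x[4] = 12, x[5] = 1.
Since x[5] = x[0] = 1, the sequence is periodic with period 5.
The value 1 next appears (with n ≥ 1) at x[5].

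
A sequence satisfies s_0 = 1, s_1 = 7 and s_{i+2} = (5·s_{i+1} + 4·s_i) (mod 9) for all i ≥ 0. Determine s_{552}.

Computing terms: s_0 = 1, s_1 = 7, s_2 = 3, s_3 = 7, s_4 = 2, s_5 = 2, s_6 = 0, s_7 = 8, s_8 = 4, s_9 = 7, s_{10} = 6, s_{11} = 4, s_{12} = 8, s_{13} = 2, s_{14} = 6, s_{15} = 2, s_{16} = 7, s_{17} = 7, s_{18} = 0, s_{19} = 1, s_{20} = 5, s_{21} = 2, s_{22} = 3, s_{23} = 5, s_{24} = 1, s_{25} = 7.
Since (s_{24}, s_{25}) = (s_0, s_1) = (1, 7) (two consecutive terms determine the rest), the sequence is periodic with period 24.
So s_{552} = s_{0 + ((552-0) mod 24)} = s_0 = 1.

1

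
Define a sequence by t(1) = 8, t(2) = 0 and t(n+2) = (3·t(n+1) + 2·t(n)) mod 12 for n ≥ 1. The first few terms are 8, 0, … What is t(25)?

Listing terms: t(1) = 8, t(2) = 0, t(3) = 4, t(4) = 0, t(5) = 8, t(6) = 0.
The sequence repeats with period 4.
So t(25) = t(1 + ((25-1) mod 4)) = t(1) = 8.

8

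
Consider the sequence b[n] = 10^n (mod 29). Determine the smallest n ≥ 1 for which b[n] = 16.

Listing terms: b[0] = 1, b[1] = 10, b[2] = 13, b[3] = 14, b[4] = 24, b[5] = 8, b[6] = 22, b[7] = 17, b[8] = 25, b[9] = 18, b[10] = 6, b[11] = 2, b[12] = 20, b[13] = 26, b[14] = 28, b[15] = 19, b[16] = 16, b[17] = 15, b[18] = 5, b[19] = 21, b[20] = 7, b[21] = 12, b[22] = 4, b[23] = 11, b[24] = 23, b[25] = 27, b[26] = 9, b[27] = 3, b[28] = 1.
The sequence repeats with period 28.
The value 16 first appears (with n ≥ 1) at b[16].

16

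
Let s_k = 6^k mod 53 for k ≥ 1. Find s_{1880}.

46

Listing terms: s_1 = 6,  s_2 = 36,  s_3 = 4,  s_4 = 24,  s_5 = 38,  s_6 = 16,  s_7 = 43,  s_8 = 46,  s_9 = 11,  s_{10} = 13,  s_{11} = 25,  s_{12} = 44,  s_{13} = 52,  s_{14} = 47,  s_{15} = 17,  s_{16} = 49,  s_{17} = 29,  s_{18} = 15,  s_{19} = 37,  s_{20} = 10,  s_{21} = 7,  s_{22} = 42,  s_{23} = 40,  s_{24} = 28,  s_{25} = 9,  s_{26} = 1,  s_{27} = 6.
Since s_{27} = s_1 = 6, the sequence is periodic with period 26.
So s_{1880} = s_{1 + ((1880-1) mod 26)} = s_8 = 46.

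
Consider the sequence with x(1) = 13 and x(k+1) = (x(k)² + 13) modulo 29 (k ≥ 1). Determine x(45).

19

x(1) = 13; x(2) = 8; x(3) = 19; x(4) = 26; x(5) = 22; x(6) = 4; x(7) = 0; x(8) = 13.
Since x(8) = x(1) = 13, the sequence is periodic with period 7.
So x(45) = x(1 + ((45-1) mod 7)) = x(3) = 19.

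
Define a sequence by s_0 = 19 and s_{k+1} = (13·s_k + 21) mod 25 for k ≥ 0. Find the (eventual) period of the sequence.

20

We have s_0 = 19; s_1 = 18; s_2 = 5; s_3 = 11; s_4 = 14; s_5 = 3; s_6 = 10; s_7 = 1; s_8 = 9; s_9 = 13; s_{10} = 15; s_{11} = 16; s_{12} = 4; s_{13} = 23; s_{14} = 20; s_{15} = 6; s_{16} = 24; s_{17} = 8; s_{18} = 0; s_{19} = 21; s_{20} = 19.
The sequence repeats with period 20.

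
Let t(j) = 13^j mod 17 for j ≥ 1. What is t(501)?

13

t(1) = 13; t(2) = 16; t(3) = 4; t(4) = 1; t(5) = 13.
The sequence repeats with period 4.
So t(501) = t(1 + ((501-1) mod 4)) = t(1) = 13.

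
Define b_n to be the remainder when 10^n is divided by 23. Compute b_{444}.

Listing terms: b_1 = 10, b_2 = 8, b_3 = 11, b_4 = 18, b_5 = 19, b_6 = 6, b_7 = 14, b_8 = 2, b_9 = 20, b_{10} = 16, b_{11} = 22, b_{12} = 13, b_{13} = 15, b_{14} = 12, b_{15} = 5, b_{16} = 4, b_{17} = 17, b_{18} = 9, b_{19} = 21, b_{20} = 3, b_{21} = 7, b_{22} = 1, b_{23} = 10.
The sequence repeats with period 22.
So b_{444} = b_{1 + ((444-1) mod 22)} = b_4 = 18.

18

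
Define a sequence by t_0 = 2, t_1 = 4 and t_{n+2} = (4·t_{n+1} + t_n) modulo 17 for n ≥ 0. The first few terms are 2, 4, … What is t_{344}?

16

Listing terms: t_0 = 2,  t_1 = 4,  t_2 = 1,  t_3 = 8,  t_4 = 16,  t_5 = 4,  t_6 = 15,  t_7 = 13,  t_8 = 16,  t_9 = 9,  t_{10} = 1,  t_{11} = 13,  t_{12} = 2,  t_{13} = 4.
The sequence repeats with period 12.
(344 - 0) mod 12 = 8, so t_{344} = t_8 = 16.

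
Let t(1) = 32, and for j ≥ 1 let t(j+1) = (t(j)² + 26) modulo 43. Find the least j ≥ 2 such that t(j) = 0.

5

Computing terms: t(1) = 32, t(2) = 18, t(3) = 6, t(4) = 19, t(5) = 0, t(6) = 26, t(7) = 14, t(8) = 7, t(9) = 32.
The sequence repeats with period 8.
The value 0 first appears (with j ≥ 2) at t(5).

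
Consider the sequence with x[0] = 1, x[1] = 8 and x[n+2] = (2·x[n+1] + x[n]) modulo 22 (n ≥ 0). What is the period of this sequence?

We have x[0] = 1; x[1] = 8; x[2] = 17; x[3] = 20; x[4] = 13; x[5] = 2; x[6] = 17; x[7] = 14; x[8] = 1; x[9] = 16; x[10] = 11; x[11] = 16; x[12] = 21; x[13] = 14; x[14] = 5; x[15] = 2; x[16] = 9; x[17] = 20; x[18] = 5; x[19] = 8; x[20] = 21; x[21] = 6; x[22] = 11; x[23] = 6; x[24] = 1; x[25] = 8.
The sequence repeats with period 24.

24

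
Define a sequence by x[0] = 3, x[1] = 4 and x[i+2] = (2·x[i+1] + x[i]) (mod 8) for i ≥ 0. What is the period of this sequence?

Listing terms: x[0] = 3, x[1] = 4, x[2] = 3, x[3] = 2, x[4] = 7, x[5] = 0, x[6] = 7, x[7] = 6, x[8] = 3, x[9] = 4.
The sequence repeats with period 8.

8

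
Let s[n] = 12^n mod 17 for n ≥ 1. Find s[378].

9

Computing terms: s[1] = 12, s[2] = 8, s[3] = 11, s[4] = 13, s[5] = 3, s[6] = 2, s[7] = 7, s[8] = 16, s[9] = 5, s[10] = 9, s[11] = 6, s[12] = 4, s[13] = 14, s[14] = 15, s[15] = 10, s[16] = 1, s[17] = 12.
The sequence repeats with period 16.
(378 - 1) mod 16 = 9, so s[378] = s[10] = 9.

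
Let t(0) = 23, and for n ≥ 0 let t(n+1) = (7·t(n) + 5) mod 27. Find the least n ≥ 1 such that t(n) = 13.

Computing terms: t(0) = 23; t(1) = 4; t(2) = 6; t(3) = 20; t(4) = 10; t(5) = 21; t(6) = 17; t(7) = 16; t(8) = 9; t(9) = 14; t(10) = 22; t(11) = 24; t(12) = 11; t(13) = 1; t(14) = 12; t(15) = 8; t(16) = 7; t(17) = 0; t(18) = 5; t(19) = 13; t(20) = 15; t(21) = 2; t(22) = 19; t(23) = 3; t(24) = 26; t(25) = 25; t(26) = 18; t(27) = 23.
Since t(27) = t(0) = 23, the sequence is periodic with period 27.
The value 13 first appears (with n ≥ 1) at t(19).

19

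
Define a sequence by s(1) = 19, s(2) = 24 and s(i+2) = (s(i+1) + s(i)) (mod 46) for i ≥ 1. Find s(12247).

11

We have s(1) = 19; s(2) = 24; s(3) = 43; s(4) = 21; s(5) = 18; s(6) = 39; s(7) = 11; s(8) = 4; s(9) = 15; s(10) = 19; s(11) = 34; s(12) = 7; s(13) = 41; s(14) = 2; s(15) = 43; s(16) = 45; s(17) = 42; s(18) = 41; s(19) = 37; s(20) = 32; s(21) = 23; s(22) = 9; s(23) = 32; s(24) = 41; s(25) = 27; s(26) = 22; s(27) = 3; s(28) = 25; s(29) = 28; s(30) = 7; s(31) = 35; s(32) = 42; s(33) = 31; s(34) = 27; s(35) = 12; s(36) = 39; s(37) = 5; s(38) = 44; s(39) = 3; s(40) = 1; s(41) = 4; s(42) = 5; s(43) = 9; s(44) = 14; s(45) = 23; s(46) = 37; s(47) = 14; s(48) = 5; s(49) = 19; s(50) = 24.
The sequence repeats with period 48.
(12247 - 1) mod 48 = 6, so s(12247) = s(7) = 11.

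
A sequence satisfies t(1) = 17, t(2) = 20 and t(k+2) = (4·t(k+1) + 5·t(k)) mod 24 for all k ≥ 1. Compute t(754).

t(1) = 17, t(2) = 20, t(3) = 21, t(4) = 16, t(5) = 1, t(6) = 12, t(7) = 5, t(8) = 8, t(9) = 9, t(10) = 4, t(11) = 13, t(12) = 0, t(13) = 17, t(14) = 20.
Since (t(13), t(14)) = (t(1), t(2)) = (17, 20) (two consecutive terms determine the rest), the sequence is periodic with period 12.
(754 - 1) mod 12 = 9, so t(754) = t(10) = 4.

4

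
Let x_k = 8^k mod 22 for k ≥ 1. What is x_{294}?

We have x_1 = 8, x_2 = 20, x_3 = 6, x_4 = 4, x_5 = 10, x_6 = 14, x_7 = 2, x_8 = 16, x_9 = 18, x_{10} = 12, x_{11} = 8.
The sequence repeats with period 10.
(294 - 1) mod 10 = 3, so x_{294} = x_4 = 4.

4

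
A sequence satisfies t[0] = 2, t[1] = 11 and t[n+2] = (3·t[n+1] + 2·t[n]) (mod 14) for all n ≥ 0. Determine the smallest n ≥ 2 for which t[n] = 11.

Listing terms: t[0] = 2,  t[1] = 11,  t[2] = 9,  t[3] = 7,  t[4] = 11,  t[5] = 5,  t[6] = 9,  t[7] = 9,  t[8] = 3,  t[9] = 13,  t[10] = 3,  t[11] = 7,  t[12] = 13,  t[13] = 11,  t[14] = 3,  t[15] = 3,  t[16] = 1,  t[17] = 9,  t[18] = 1,  t[19] = 7,  t[20] = 9,  t[21] = 13,  t[22] = 1,  t[23] = 1,  t[24] = 5,  t[25] = 3,  t[26] = 5,  t[27] = 7,  t[28] = 3,  t[29] = 9,  t[30] = 5,  t[31] = 5,  t[32] = 11,  t[33] = 1,  t[34] = 11,  t[35] = 7,  t[36] = 1,  t[37] = 3,  t[38] = 11,  t[39] = 11,  t[40] = 13,  t[41] = 5,  t[42] = 13,  t[43] = 7,  t[44] = 5,  t[45] = 1,  t[46] = 13,  t[47] = 13,  t[48] = 9,  t[49] = 11,  t[50] = 9.
Since (t[49], t[50]) = (t[1], t[2]) = (11, 9) (two consecutive terms determine the rest), the sequence is eventually periodic: after a pre-period of length 1 it cycles with period 48.
The value 11 first appears (with n ≥ 2) at t[4].

4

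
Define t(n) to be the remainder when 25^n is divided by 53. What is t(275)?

11

t(1) = 25; t(2) = 42; t(3) = 43; t(4) = 15; t(5) = 4; t(6) = 47; t(7) = 9; t(8) = 13; t(9) = 7; t(10) = 16; t(11) = 29; t(12) = 36; t(13) = 52; t(14) = 28; t(15) = 11; t(16) = 10; t(17) = 38; t(18) = 49; t(19) = 6; t(20) = 44; t(21) = 40; t(22) = 46; t(23) = 37; t(24) = 24; t(25) = 17; t(26) = 1; t(27) = 25.
Since t(27) = t(1) = 25, the sequence is periodic with period 26.
So t(275) = t(1 + ((275-1) mod 26)) = t(15) = 11.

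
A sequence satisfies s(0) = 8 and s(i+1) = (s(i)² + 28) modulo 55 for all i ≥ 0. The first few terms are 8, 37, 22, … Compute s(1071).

We have s(0) = 8, s(1) = 37, s(2) = 22, s(3) = 17, s(4) = 42, s(5) = 32, s(6) = 7, s(7) = 22.
Since s(7) = s(2) = 22, the sequence is eventually periodic: after a pre-period of length 2 it cycles with period 5.
For i ≥ 2, s(i) depends only on (i - 2) mod 5. (1071 - 2) mod 5 = 4, so s(1071) = s(6) = 7.

7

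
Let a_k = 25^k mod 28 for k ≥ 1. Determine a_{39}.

1

Listing terms: a_1 = 25,  a_2 = 9,  a_3 = 1,  a_4 = 25.
Since a_4 = a_1 = 25, the sequence is periodic with period 3.
(39 - 1) mod 3 = 2, so a_{39} = a_3 = 1.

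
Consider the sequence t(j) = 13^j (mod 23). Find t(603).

3

t(1) = 13; t(2) = 8; t(3) = 12; t(4) = 18; t(5) = 4; t(6) = 6; t(7) = 9; t(8) = 2; t(9) = 3; t(10) = 16; t(11) = 1; t(12) = 13.
The sequence repeats with period 11.
(603 - 1) mod 11 = 8, so t(603) = t(9) = 3.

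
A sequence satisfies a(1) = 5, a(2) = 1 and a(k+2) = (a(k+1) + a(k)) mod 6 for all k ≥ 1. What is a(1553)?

Computing terms: a(1) = 5,  a(2) = 1,  a(3) = 0,  a(4) = 1,  a(5) = 1,  a(6) = 2,  a(7) = 3,  a(8) = 5,  a(9) = 2,  a(10) = 1,  a(11) = 3,  a(12) = 4,  a(13) = 1,  a(14) = 5,  a(15) = 0,  a(16) = 5,  a(17) = 5,  a(18) = 4,  a(19) = 3,  a(20) = 1,  a(21) = 4,  a(22) = 5,  a(23) = 3,  a(24) = 2,  a(25) = 5,  a(26) = 1.
The sequence repeats with period 24.
(1553 - 1) mod 24 = 16, so a(1553) = a(17) = 5.

5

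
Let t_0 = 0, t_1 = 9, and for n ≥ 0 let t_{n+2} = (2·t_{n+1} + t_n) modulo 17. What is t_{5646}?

t_0 = 0; t_1 = 9; t_2 = 1; t_3 = 11; t_4 = 6; t_5 = 6; t_6 = 1; t_7 = 8; t_8 = 0; t_9 = 8; t_{10} = 16; t_{11} = 6; t_{12} = 11; t_{13} = 11; t_{14} = 16; t_{15} = 9; t_{16} = 0; t_{17} = 9.
The sequence repeats with period 16.
So t_{5646} = t_{0 + ((5646-0) mod 16)} = t_{14} = 16.

16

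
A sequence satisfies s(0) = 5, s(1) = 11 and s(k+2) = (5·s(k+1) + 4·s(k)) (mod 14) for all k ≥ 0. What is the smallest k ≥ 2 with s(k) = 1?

4

We have s(0) = 5, s(1) = 11, s(2) = 5, s(3) = 13, s(4) = 1, s(5) = 1, s(6) = 9, s(7) = 7, s(8) = 1, s(9) = 5, s(10) = 1, s(11) = 11, s(12) = 3, s(13) = 3, s(14) = 13, s(15) = 7, s(16) = 3, s(17) = 1, s(18) = 3, s(19) = 5, s(20) = 9, s(21) = 9, s(22) = 11, s(23) = 7, s(24) = 9, s(25) = 3, s(26) = 9, s(27) = 1, s(28) = 13, s(29) = 13, s(30) = 5, s(31) = 7, s(32) = 13, s(33) = 9, s(34) = 13, s(35) = 3, s(36) = 11, s(37) = 11, s(38) = 1, s(39) = 7, s(40) = 11, s(41) = 13, s(42) = 11, s(43) = 9, s(44) = 5, s(45) = 5, s(46) = 3, s(47) = 7, s(48) = 5, s(49) = 11.
Since (s(48), s(49)) = (s(0), s(1)) = (5, 11) (two consecutive terms determine the rest), the sequence is periodic with period 48.
The value 1 first appears (with k ≥ 2) at s(4).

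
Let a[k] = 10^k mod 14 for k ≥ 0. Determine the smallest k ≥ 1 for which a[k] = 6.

We have a[0] = 1; a[1] = 10; a[2] = 2; a[3] = 6; a[4] = 4; a[5] = 12; a[6] = 8; a[7] = 10.
Since a[7] = a[1] = 10, the sequence is eventually periodic: after a pre-period of length 1 it cycles with period 6.
The value 6 first appears (with k ≥ 1) at a[3].

3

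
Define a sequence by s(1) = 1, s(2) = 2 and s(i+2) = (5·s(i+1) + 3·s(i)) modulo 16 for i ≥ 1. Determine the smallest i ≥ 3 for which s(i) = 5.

9

Listing terms: s(1) = 1, s(2) = 2, s(3) = 13, s(4) = 7, s(5) = 10, s(6) = 7, s(7) = 1, s(8) = 10, s(9) = 5, s(10) = 7, s(11) = 2, s(12) = 15, s(13) = 1, s(14) = 2.
Since (s(13), s(14)) = (s(1), s(2)) = (1, 2) (two consecutive terms determine the rest), the sequence is periodic with period 12.
The value 5 first appears (with i ≥ 3) at s(9).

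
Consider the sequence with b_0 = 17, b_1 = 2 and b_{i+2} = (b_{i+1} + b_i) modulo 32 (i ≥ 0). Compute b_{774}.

Listing terms: b_0 = 17,  b_1 = 2,  b_2 = 19,  b_3 = 21,  b_4 = 8,  b_5 = 29,  b_6 = 5,  b_7 = 2,  b_8 = 7,  b_9 = 9,  b_{10} = 16,  b_{11} = 25,  b_{12} = 9,  b_{13} = 2,  b_{14} = 11,  b_{15} = 13,  b_{16} = 24,  b_{17} = 5,  b_{18} = 29,  b_{19} = 2,  b_{20} = 31,  b_{21} = 1,  b_{22} = 0,  b_{23} = 1,  b_{24} = 1,  b_{25} = 2,  b_{26} = 3,  b_{27} = 5,  b_{28} = 8,  b_{29} = 13,  b_{30} = 21,  b_{31} = 2,  b_{32} = 23,  b_{33} = 25,  b_{34} = 16,  b_{35} = 9,  b_{36} = 25,  b_{37} = 2,  b_{38} = 27,  b_{39} = 29,  b_{40} = 24,  b_{41} = 21,  b_{42} = 13,  b_{43} = 2,  b_{44} = 15,  b_{45} = 17,  b_{46} = 0,  b_{47} = 17,  b_{48} = 17,  b_{49} = 2.
The sequence repeats with period 48.
So b_{774} = b_{0 + ((774-0) mod 48)} = b_6 = 5.

5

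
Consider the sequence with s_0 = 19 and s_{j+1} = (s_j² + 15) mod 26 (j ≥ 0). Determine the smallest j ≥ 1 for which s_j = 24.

3

s_0 = 19; s_1 = 12; s_2 = 3; s_3 = 24; s_4 = 19.
The sequence repeats with period 4.
The value 24 first appears (with j ≥ 1) at s_3.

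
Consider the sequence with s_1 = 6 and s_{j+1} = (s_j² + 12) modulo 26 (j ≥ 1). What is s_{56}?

s_1 = 6,  s_2 = 22,  s_3 = 2,  s_4 = 16,  s_5 = 8,  s_6 = 24,  s_7 = 16.
Since s_7 = s_4 = 16, the sequence is eventually periodic: after a pre-period of length 3 it cycles with period 3.
For j ≥ 4, s_j depends only on (j - 4) mod 3. (56 - 4) mod 3 = 1, so s_{56} = s_5 = 8.

8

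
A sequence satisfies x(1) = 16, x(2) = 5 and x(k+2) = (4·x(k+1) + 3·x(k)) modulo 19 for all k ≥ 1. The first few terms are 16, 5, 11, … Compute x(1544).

We have x(1) = 16,  x(2) = 5,  x(3) = 11,  x(4) = 2,  x(5) = 3,  x(6) = 18,  x(7) = 5,  x(8) = 17,  x(9) = 7,  x(10) = 3,  x(11) = 14,  x(12) = 8,  x(13) = 17,  x(14) = 16,  x(15) = 1,  x(16) = 14,  x(17) = 2,  x(18) = 12,  x(19) = 16,  x(20) = 5.
The sequence repeats with period 18.
(1544 - 1) mod 18 = 13, so x(1544) = x(14) = 16.

16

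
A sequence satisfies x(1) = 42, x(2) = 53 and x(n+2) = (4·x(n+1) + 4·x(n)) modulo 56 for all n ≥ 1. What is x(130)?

We have x(1) = 42; x(2) = 53; x(3) = 44; x(4) = 52; x(5) = 48; x(6) = 8; x(7) = 0; x(8) = 32; x(9) = 16; x(10) = 24; x(11) = 48; x(12) = 8.
Since (x(11), x(12)) = (x(5), x(6)) = (48, 8) (two consecutive terms determine the rest), the sequence is eventually periodic: after a pre-period of length 4 it cycles with period 6.
For n ≥ 5, x(n) depends only on (n - 5) mod 6. (130 - 5) mod 6 = 5, so x(130) = x(10) = 24.

24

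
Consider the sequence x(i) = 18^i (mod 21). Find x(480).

15

x(0) = 1,  x(1) = 18,  x(2) = 9,  x(3) = 15,  x(4) = 18.
Since x(4) = x(1) = 18, the sequence is eventually periodic: after a pre-period of length 1 it cycles with period 3.
For i ≥ 1, x(i) depends only on (i - 1) mod 3. (480 - 1) mod 3 = 2, so x(480) = x(3) = 15.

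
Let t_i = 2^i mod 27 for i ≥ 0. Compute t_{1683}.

t_0 = 1; t_1 = 2; t_2 = 4; t_3 = 8; t_4 = 16; t_5 = 5; t_6 = 10; t_7 = 20; t_8 = 13; t_9 = 26; t_{10} = 25; t_{11} = 23; t_{12} = 19; t_{13} = 11; t_{14} = 22; t_{15} = 17; t_{16} = 7; t_{17} = 14; t_{18} = 1.
The sequence repeats with period 18.
(1683 - 0) mod 18 = 9, so t_{1683} = t_9 = 26.

26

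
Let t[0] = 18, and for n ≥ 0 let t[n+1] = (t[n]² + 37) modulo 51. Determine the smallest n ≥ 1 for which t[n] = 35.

We have t[0] = 18,  t[1] = 4,  t[2] = 2,  t[3] = 41,  t[4] = 35,  t[5] = 38,  t[6] = 2.
Since t[6] = t[2] = 2, the sequence is eventually periodic: after a pre-period of length 2 it cycles with period 4.
The value 35 first appears (with n ≥ 1) at t[4].

4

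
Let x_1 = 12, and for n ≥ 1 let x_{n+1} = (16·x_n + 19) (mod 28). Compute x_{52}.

19

Computing terms: x_1 = 12; x_2 = 15; x_3 = 7; x_4 = 19; x_5 = 15.
Since x_5 = x_2 = 15, the sequence is eventually periodic: after a pre-period of length 1 it cycles with period 3.
For n ≥ 2, x_n depends only on (n - 2) mod 3. (52 - 2) mod 3 = 2, so x_{52} = x_4 = 19.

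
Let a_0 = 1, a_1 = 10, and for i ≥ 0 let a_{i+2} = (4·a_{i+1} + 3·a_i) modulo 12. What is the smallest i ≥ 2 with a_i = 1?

4

Listing terms: a_0 = 1; a_1 = 10; a_2 = 7; a_3 = 10; a_4 = 1; a_5 = 10.
The sequence repeats with period 4.
The value 1 next appears (with i ≥ 2) at a_4.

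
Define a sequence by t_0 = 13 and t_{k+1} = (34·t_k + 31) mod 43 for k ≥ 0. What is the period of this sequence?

42

Listing terms: t_0 = 13; t_1 = 0; t_2 = 31; t_3 = 10; t_4 = 27; t_5 = 3; t_6 = 4; t_7 = 38; t_8 = 33; t_9 = 35; t_{10} = 17; t_{11} = 7; t_{12} = 11; t_{13} = 18; t_{14} = 41; t_{15} = 6; t_{16} = 20; t_{17} = 23; t_{18} = 39; t_{19} = 24; t_{20} = 30; t_{21} = 19; t_{22} = 32; t_{23} = 1; t_{24} = 22; t_{25} = 5; t_{26} = 29; t_{27} = 28; t_{28} = 37; t_{29} = 42; t_{30} = 40; t_{31} = 15; t_{32} = 25; t_{33} = 21; t_{34} = 14; t_{35} = 34; t_{36} = 26; t_{37} = 12; t_{38} = 9; t_{39} = 36; t_{40} = 8; t_{41} = 2; t_{42} = 13.
Since t_{42} = t_0 = 13, the sequence is periodic with period 42.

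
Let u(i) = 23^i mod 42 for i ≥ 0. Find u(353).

We have u(0) = 1, u(1) = 23, u(2) = 25, u(3) = 29, u(4) = 37, u(5) = 11, u(6) = 1.
The sequence repeats with period 6.
So u(353) = u(0 + ((353-0) mod 6)) = u(5) = 11.

11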